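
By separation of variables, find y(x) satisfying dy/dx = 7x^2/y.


Separate variables: y dy = 7x^2 dx.
Integrate both sides: y²/2 = (7/3)x^3 + C₀.
Multiply by 2: y² = (14/3)x^3 + C.


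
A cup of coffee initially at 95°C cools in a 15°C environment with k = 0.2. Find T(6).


Newton's law: dT/dt = -k(T - T_a) has solution T(t) = T_a + (T₀ - T_a)e^(-kt).
Plug in T_a = 15, T₀ = 95, k = 0.2, t = 6: T(6) = 15 + (80)e^(-1.20) ≈ 39.1°C.


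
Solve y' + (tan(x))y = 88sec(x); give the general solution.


P(x) = tan(x) ⇒ μ = e^(∫tan(x)dx) = sec(x).
(sec(x) y)' = 88sec²(x) ⇒ sec(x) y = 88tan(x) + C.
Multiply by cos(x): y = 88sin(x) + C·cos(x).


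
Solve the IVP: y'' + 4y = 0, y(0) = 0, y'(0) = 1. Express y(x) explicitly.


Characteristic roots of r² + 4 = 0 are ±2i, so y = C₁cos(2x) + C₂sin(2x).
Apply y(0) = 0: C₁ = 0. Differentiate and apply y'(0) = 1: 2·C₂ = 1, so C₂ = 1/2.
Particular solution: y = (1/2)sin(2x).


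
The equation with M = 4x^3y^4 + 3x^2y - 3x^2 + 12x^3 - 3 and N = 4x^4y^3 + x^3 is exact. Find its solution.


Check exactness: ∂M/∂y = 16x^3y^3 + 3x^2 and ∂N/∂x = 16x^3y^3 + 3x^2; equal, so the equation is exact.
Integrate M with respect to x (treating y as constant): ∫M dx = x^4y^4 + x^3y - x^3 + 3x^4 - 3x + h(y).
Differentiate w.r.t. y and set equal to N: all terms match, so h'(y) = 0 and h is a constant absorbed into C.
General solution: x^4y^4 + x^3y - x^3 + 3x^4 - 3x = C.


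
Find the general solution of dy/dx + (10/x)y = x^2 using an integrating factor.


P(x) = 10/x ⇒ μ = x^10.
(x^10 y)' = x^12 ⇒ x^10 y = x^13/(13) + C.
Solve for y: y = (1/13)x^3 + C/x^10.


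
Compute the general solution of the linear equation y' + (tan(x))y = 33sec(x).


P(x) = tan(x) ⇒ μ = e^(∫tan(x)dx) = sec(x).
(sec(x) y)' = 33sec²(x) ⇒ sec(x) y = 33tan(x) + C.
Multiply by cos(x): y = 33sin(x) + C·cos(x).


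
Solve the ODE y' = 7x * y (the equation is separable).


Separate variables: dy/y = 7x dx.
Integrate: ln|y| = (7/2)x^2 + C₀.
Exponentiate: y = Ce^((7/2)x^2).


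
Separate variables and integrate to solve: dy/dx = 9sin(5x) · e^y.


Separate: e^(-y) dy = 9sin(5x) dx.
Integrate: -e^(-y) = -(9/5)cos(5x) + C₀.
Rearrange: e^(-y) = (9/5)cos(5x) + C.


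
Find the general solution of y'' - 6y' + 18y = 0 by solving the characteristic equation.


Characteristic equation: r² - 6r + 18 = 0.
Discriminant is negative; roots r = 3 ± 3i (complex conjugate pair).
General solution uses e^(α x)(C₁ cos(β x) + C₂ sin(β x)): y = e^(3x)(C₁cos(3x) + C₂sin(3x)).


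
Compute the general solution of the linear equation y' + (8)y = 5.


P(x) = 8, Q(x) = 5; integrating factor μ = e^(8x).
(μ y)' = 5e^(8x) ⇒ μ y = (5/8)e^(8x) + C.
Divide by μ: y = 5/8 + Ce^(-8x).


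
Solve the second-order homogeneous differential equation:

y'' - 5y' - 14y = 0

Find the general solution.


Characteristic equation: r² - 5r - 14 = 0.
Factor: (r + 2)(r - 7) = 0 ⇒ r = -2, 7 (distinct real).
General solution: y = C₁e^(-2x) + C₂e^(7x).


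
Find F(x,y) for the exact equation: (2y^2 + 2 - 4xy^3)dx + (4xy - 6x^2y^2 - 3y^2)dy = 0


Check exactness: ∂M/∂y = 4y - 12xy^2 and ∂N/∂x = 4y - 12xy^2; equal, so the equation is exact.
Integrate M with respect to x (treating y as constant): ∫M dx = 2xy^2 + 2x - 2x^2y^3 + h(y).
Differentiate w.r.t. y and set equal to N: the x-dependent terms already match, leaving h'(y) = -3y^2. Integrate: h(y) = -y^3.
So F(x,y) = 2xy^2 + 2x - 2x^2y^3 - y^3.
General solution: 2xy^2 + 2x - 2x^2y^3 - y^3 = C.


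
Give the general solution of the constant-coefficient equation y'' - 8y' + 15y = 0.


Characteristic equation: r² - 8r + 15 = 0.
Factor: (r - 3)(r - 5) = 0 ⇒ r = 3, 5 (distinct real).
General solution: y = C₁e^(3x) + C₂e^(5x).


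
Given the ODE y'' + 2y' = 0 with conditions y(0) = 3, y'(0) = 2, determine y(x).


Characteristic roots of r² + 2r = 0 are 0, -2.
General solution y = c₁ + c₂ e^(-2x).
Apply y(0) = 3: c₁ + c₂ = 3. Apply y'(0) = 2: 0 c₁ - 2 c₂ = 2.
Solve: c₁ = 4, c₂ = -1.
Particular solution: y = 4 - e^(-2x).


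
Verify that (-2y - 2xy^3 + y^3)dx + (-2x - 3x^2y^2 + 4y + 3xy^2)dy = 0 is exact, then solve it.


Check exactness: ∂M/∂y = -2 - 6xy^2 + 3y^2 and ∂N/∂x = -2 - 6xy^2 + 3y^2; equal, so the equation is exact.
Integrate M with respect to x (treating y as constant): ∫M dx = -2xy - x^2y^3 + xy^3 + h(y).
Differentiate w.r.t. y and set equal to N: the x-dependent terms already match, leaving h'(y) = 4y. Integrate: h(y) = 2y^2.
So F(x,y) = -2xy - x^2y^3 + 2y^2 + xy^3.
General solution: -2xy - x^2y^3 + 2y^2 + xy^3 = C.


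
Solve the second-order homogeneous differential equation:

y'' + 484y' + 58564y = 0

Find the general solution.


Characteristic equation: r² + 484r + 58564 = 0, i.e. (r + 242)² = 0.
Repeated root r = -242; include an x factor for the second linearly independent solution.
General solution: y = (C₁ + C₂x)e^(-242x).


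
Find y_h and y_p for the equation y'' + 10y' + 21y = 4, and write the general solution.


Characteristic roots of r² + 10r + 21 = 0 are -7, -3.
y_h = C₁e^(-7x) + C₂e^(-3x).
Constant forcing; try y_p = A. Then 21A = 4 ⇒ A = 4/21.
General solution: y = C₁e^(-7x) + C₂e^(-3x) + 4/21.


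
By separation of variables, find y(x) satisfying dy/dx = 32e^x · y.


Separate variables: dy/y = 32e^x dx.
Integrate: ln|y| = 32e^x + C₀.
Exponentiate: y = Ce^(32e^x).


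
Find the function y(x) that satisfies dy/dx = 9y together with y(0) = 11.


General solution of y' = 9y is y = Ce^(9x).
Apply y(0) = 11: C = 11.
Particular solution: y = 11e^(9x).


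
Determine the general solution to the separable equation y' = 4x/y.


Separate variables: y dy = 4x dx.
Integrate both sides: y²/2 = 2x^2 + C₀.
Multiply by 2: y² = 4x^2 + C.


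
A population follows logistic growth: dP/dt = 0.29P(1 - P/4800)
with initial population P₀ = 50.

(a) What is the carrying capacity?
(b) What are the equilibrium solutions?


Logistic ODE dP/dt = 0.29P(1 - P/4800) has equilibria where dP/dt = 0, i.e. P = 0 or P = 4800.
The coefficient (1 - P/K) = 0 when P = K, identifying K = 4800 as the carrying capacity.
(a) K = 4800; (b) equilibria P = 0 and P = 4800.


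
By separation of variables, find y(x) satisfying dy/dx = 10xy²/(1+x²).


Separate: dy/y² = 10x/(1+x²) dx.
Integrate LHS: ∫ dy/y² = -1/y.
Integrate RHS via u = 1+x²: 5ln(1+x²) + C.
Result: -1/y = 5ln(1+x²) + C.


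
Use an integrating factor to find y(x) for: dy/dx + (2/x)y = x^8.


P(x) = 2/x ⇒ μ = x^2.
(x^2 y)' = x^10 ⇒ x^2 y = x^11/(11) + C.
Solve for y: y = (1/11)x^9 + C/x^2.


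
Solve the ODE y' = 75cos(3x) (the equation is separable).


g(y) = 1, so integrate directly: y = ∫ 75cos(3x) dx = 25sin(3x) + C.


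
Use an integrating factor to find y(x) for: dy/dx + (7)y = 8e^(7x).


P(x) = 7 ⇒ μ = e^(7x).
(μ y)' = 8e^(14x) ⇒ μ y = (8/14)e^(14x) + C.
Divide by μ: y = (4/7)e^(7x) + Ce^(-7x).


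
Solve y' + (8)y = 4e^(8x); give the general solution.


P(x) = 8 ⇒ μ = e^(8x).
(μ y)' = 4e^(16x) ⇒ μ y = (4/16)e^(16x) + C.
Divide by μ: y = (1/4)e^(8x) + Ce^(-8x).


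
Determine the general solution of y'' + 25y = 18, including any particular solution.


Homogeneous part: r² + 25 = 0 ⇒ r = ±5i, so y_h = C₁cos(5x) + C₂sin(5x).
Try constant y_p = A; plug in: 25A = 18 ⇒ A = 18/25.
General solution: y = C₁cos(5x) + C₂sin(5x) + 18/25.


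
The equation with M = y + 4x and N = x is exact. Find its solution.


Check exactness: ∂M/∂y = 1 and ∂N/∂x = 1; equal, so the equation is exact.
Integrate M with respect to x (treating y as constant): ∫M dx = xy + 2x^2 + h(y).
Differentiate w.r.t. y and set equal to N: all terms match, so h'(y) = 0 and h is a constant absorbed into C.
General solution: xy + 2x^2 = C.


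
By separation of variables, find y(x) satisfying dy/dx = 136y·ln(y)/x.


Separate: dy/[y ln(y)] = 136 dx/x.
Substitute u = ln(y): du/u = 136 dx/x.
Integrate: ln|ln(y)| = 136ln|x| + C₀, hence ln(y) = C·x^136.


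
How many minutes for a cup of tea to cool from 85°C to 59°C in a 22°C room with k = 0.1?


From T(t) = T_a + (T₀ - T_a)e^(-kt), set T(t) = 59:
(59 - 22) / (85 - 22) = e^(-0.1t), so t = -ln(0.587)/0.1 ≈ 5.3 minutes.


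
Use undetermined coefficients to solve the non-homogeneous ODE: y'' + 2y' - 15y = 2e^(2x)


Characteristic roots of r² + 2r - 15 = 0 are 3, -5.
y_h = C₁e^(3x) + C₂e^(-5x).
Forcing exponent 2 is not a characteristic root; try y_p = Ae^(2x).
Substitute: A·(4 + (2)·2 + (-15)) = A·-7 = 2, so A = -2/7.
General solution: y = C₁e^(3x) + C₂e^(-5x) - (2/7)e^(2x).


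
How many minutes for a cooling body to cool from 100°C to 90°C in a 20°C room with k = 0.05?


From T(t) = T_a + (T₀ - T_a)e^(-kt), set T(t) = 90:
(90 - 20) / (100 - 20) = e^(-0.05t), so t = -ln(0.875)/0.05 ≈ 2.7 minutes.


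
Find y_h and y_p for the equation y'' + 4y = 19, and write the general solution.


Homogeneous part: r² + 4 = 0 ⇒ r = ±2i, so y_h = C₁cos(2x) + C₂sin(2x).
Try constant y_p = A; plug in: 4A = 19 ⇒ A = 19/4.
General solution: y = C₁cos(2x) + C₂sin(2x) + 19/4.


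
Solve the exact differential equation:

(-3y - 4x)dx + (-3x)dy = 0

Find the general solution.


Check exactness: ∂M/∂y = -3 and ∂N/∂x = -3; equal, so the equation is exact.
Integrate M with respect to x (treating y as constant): ∫M dx = -3xy - 2x^2 + h(y).
Differentiate w.r.t. y and set equal to N: all terms match, so h'(y) = 0 and h is a constant absorbed into C.
General solution: -3xy - 2x^2 = C.


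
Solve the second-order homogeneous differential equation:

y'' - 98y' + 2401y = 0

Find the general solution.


Characteristic equation: r² - 98r + 2401 = 0, i.e. (r - 49)² = 0.
Repeated root r = 49; include an x factor for the second linearly independent solution.
General solution: y = (C₁ + C₂x)e^(49x).


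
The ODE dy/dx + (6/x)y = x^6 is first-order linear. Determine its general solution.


P(x) = 6/x ⇒ μ = x^6.
(x^6 y)' = x^12 ⇒ x^6 y = x^13/(13) + C.
Solve for y: y = (1/13)x^7 + C/x^6.


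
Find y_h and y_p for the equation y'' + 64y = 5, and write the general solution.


Homogeneous part: r² + 64 = 0 ⇒ r = ±8i, so y_h = C₁cos(8x) + C₂sin(8x).
Try constant y_p = A; plug in: 64A = 5 ⇒ A = 5/64.
General solution: y = C₁cos(8x) + C₂sin(8x) + 5/64.


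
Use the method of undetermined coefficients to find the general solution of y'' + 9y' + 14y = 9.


Characteristic roots of r² + 9r + 14 = 0 are -2, -7.
y_h = C₁e^(-2x) + C₂e^(-7x).
Constant forcing; try y_p = A. Then 14A = 9 ⇒ A = 9/14.
General solution: y = C₁e^(-2x) + C₂e^(-7x) + 9/14.


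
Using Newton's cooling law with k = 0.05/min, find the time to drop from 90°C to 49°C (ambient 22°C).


From T(t) = T_a + (T₀ - T_a)e^(-kt), set T(t) = 49:
(49 - 22) / (90 - 22) = e^(-0.05t), so t = -ln(0.397)/0.05 ≈ 18.5 minutes.


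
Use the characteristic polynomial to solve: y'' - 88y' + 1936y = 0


Characteristic equation: r² - 88r + 1936 = 0, i.e. (r - 44)² = 0.
Repeated root r = 44; include an x factor for the second linearly independent solution.
General solution: y = (C₁ + C₂x)e^(44x).


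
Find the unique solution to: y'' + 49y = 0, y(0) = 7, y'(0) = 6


Characteristic roots of r² + 49 = 0 are ±7i, so y = C₁cos(7x) + C₂sin(7x).
Apply y(0) = 7: C₁ = 7. Differentiate and apply y'(0) = 6: 7·C₂ = 6, so C₂ = 6/7.
Particular solution: y = 7cos(7x) + (6/7)sin(7x).


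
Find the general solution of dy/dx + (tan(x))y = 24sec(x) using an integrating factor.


P(x) = tan(x) ⇒ μ = e^(∫tan(x)dx) = sec(x).
(sec(x) y)' = 24sec²(x) ⇒ sec(x) y = 24tan(x) + C.
Multiply by cos(x): y = 24sin(x) + C·cos(x).


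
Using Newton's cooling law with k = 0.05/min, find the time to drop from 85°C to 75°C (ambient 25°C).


From T(t) = T_a + (T₀ - T_a)e^(-kt), set T(t) = 75:
(75 - 25) / (85 - 25) = e^(-0.05t), so t = -ln(0.833)/0.05 ≈ 3.6 minutes.


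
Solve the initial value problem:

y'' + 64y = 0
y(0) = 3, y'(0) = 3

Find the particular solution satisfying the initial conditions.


Characteristic roots of r² + 64 = 0 are ±8i, so y = C₁cos(8x) + C₂sin(8x).
Apply y(0) = 3: C₁ = 3. Differentiate and apply y'(0) = 3: 8·C₂ = 3, so C₂ = 3/8.
Particular solution: y = 3cos(8x) + (3/8)sin(8x).


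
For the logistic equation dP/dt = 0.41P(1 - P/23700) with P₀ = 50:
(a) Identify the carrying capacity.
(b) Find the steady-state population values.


Logistic ODE dP/dt = 0.41P(1 - P/23700) has equilibria where dP/dt = 0, i.e. P = 0 or P = 23700.
The coefficient (1 - P/K) = 0 when P = K, identifying K = 23700 as the carrying capacity.
(a) K = 23700; (b) equilibria P = 0 and P = 23700.


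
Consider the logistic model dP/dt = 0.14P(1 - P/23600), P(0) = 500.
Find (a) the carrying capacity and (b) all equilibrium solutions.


Logistic ODE dP/dt = 0.14P(1 - P/23600) has equilibria where dP/dt = 0, i.e. P = 0 or P = 23600.
The coefficient (1 - P/K) = 0 when P = K, identifying K = 23600 as the carrying capacity.
(a) K = 23600; (b) equilibria P = 0 and P = 23600.


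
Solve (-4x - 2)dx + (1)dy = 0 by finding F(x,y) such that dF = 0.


Check exactness: ∂M/∂y = 0 and ∂N/∂x = 0; equal, so the equation is exact.
Integrate M with respect to x (treating y as constant): ∫M dx = -2x^2 - 2x + h(y).
Differentiate w.r.t. y and set equal to N: the x-dependent terms already match, leaving h'(y) = 1. Integrate: h(y) = y.
So F(x,y) = -2x^2 + y - 2x.
General solution: -2x^2 + y - 2x = C.


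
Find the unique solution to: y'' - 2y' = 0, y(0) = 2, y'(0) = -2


Characteristic roots of r² - 2r = 0 are 0, 2.
General solution y = c₁ + c₂ e^(2x).
Apply y(0) = 2: c₁ + c₂ = 2. Apply y'(0) = -2: 0 c₁ + 2 c₂ = -2.
Solve: c₁ = 3, c₂ = -1.
Particular solution: y = 3 - e^(2x).


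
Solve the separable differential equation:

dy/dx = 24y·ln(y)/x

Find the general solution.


Separate: dy/[y ln(y)] = 24 dx/x.
Substitute u = ln(y): du/u = 24 dx/x.
Integrate: ln|ln(y)| = 24ln|x| + C₀, hence ln(y) = C·x^24.


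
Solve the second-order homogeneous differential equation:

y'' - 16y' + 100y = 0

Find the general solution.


Characteristic equation: r² - 16r + 100 = 0.
Discriminant is negative; roots r = 8 ± 6i (complex conjugate pair).
General solution uses e^(α x)(C₁ cos(β x) + C₂ sin(β x)): y = e^(8x)(C₁cos(6x) + C₂sin(6x)).


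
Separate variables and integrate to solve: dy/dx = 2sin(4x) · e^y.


Separate: e^(-y) dy = 2sin(4x) dx.
Integrate: -e^(-y) = -(1/2)cos(4x) + C₀.
Rearrange: e^(-y) = (1/2)cos(4x) + C.


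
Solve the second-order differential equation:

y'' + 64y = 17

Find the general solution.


Homogeneous part: r² + 64 = 0 ⇒ r = ±8i, so y_h = C₁cos(8x) + C₂sin(8x).
Try constant y_p = A; plug in: 64A = 17 ⇒ A = 17/64.
General solution: y = C₁cos(8x) + C₂sin(8x) + 17/64.


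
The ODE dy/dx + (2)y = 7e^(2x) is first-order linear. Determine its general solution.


P(x) = 2 ⇒ μ = e^(2x).
(μ y)' = 7e^(4x) ⇒ μ y = (7/4)e^(4x) + C.
Divide by μ: y = (7/4)e^(2x) + Ce^(-2x).


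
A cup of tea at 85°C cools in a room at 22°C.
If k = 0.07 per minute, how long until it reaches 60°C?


From T(t) = T_a + (T₀ - T_a)e^(-kt), set T(t) = 60:
(60 - 22) / (85 - 22) = e^(-0.07t), so t = -ln(0.603)/0.07 ≈ 7.2 minutes.


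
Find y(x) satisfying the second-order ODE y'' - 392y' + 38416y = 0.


Characteristic equation: r² - 392r + 38416 = 0, i.e. (r - 196)² = 0.
Repeated root r = 196; include an x factor for the second linearly independent solution.
General solution: y = (C₁ + C₂x)e^(196x).


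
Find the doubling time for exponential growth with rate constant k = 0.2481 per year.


Exponential growth: P(t) = P₀ e^(0.2481t). Set P(t)/P₀ = 2: e^(0.2481t) = 2.
Solve: t = ln(2)/0.2481 ≈ 2.79 years.


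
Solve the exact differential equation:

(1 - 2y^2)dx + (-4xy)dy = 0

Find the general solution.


Check exactness: ∂M/∂y = -4y and ∂N/∂x = -4y; equal, so the equation is exact.
Integrate M with respect to x (treating y as constant): ∫M dx = x - 2xy^2 + h(y).
Differentiate w.r.t. y and set equal to N: all terms match, so h'(y) = 0 and h is a constant absorbed into C.
General solution: x - 2xy^2 = C.


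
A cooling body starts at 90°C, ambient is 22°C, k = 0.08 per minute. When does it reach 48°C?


From T(t) = T_a + (T₀ - T_a)e^(-kt), set T(t) = 48:
(48 - 22) / (90 - 22) = e^(-0.08t), so t = -ln(0.382)/0.08 ≈ 12.0 minutes.


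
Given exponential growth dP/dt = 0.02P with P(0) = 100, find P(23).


The ODE dP/dt = 0.02P has solution P(t) = P(0)e^(0.02t).
Substitute P(0) = 100 and t = 23: P(23) = 100 e^(0.46) ≈ 158.


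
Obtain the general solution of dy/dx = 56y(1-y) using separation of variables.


Separate: dy/[y(1-y)] = 56 dx.
Partial fractions: 1/[y(1-y)] = 1/y + 1/(1-y).
Integrate: ln|y/(1-y)| = 56x + C₀.
Solve for y: y = 1/(1 + Ce^(-56x)).


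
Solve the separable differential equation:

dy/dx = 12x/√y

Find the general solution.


Separate: √y dy = 12x dx.
Integrate: (2/3)y^(3/2) = 6x² + C.


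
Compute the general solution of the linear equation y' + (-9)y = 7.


P(x) = -9 ⇒ μ = e^(-9x).
(μ y)' = 7e^(-9x) ⇒ μ y = -(7/9)e^(-9x) + C.
Divide by μ: y = -7/9 + Ce^(9x).


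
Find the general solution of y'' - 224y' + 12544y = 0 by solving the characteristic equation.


Characteristic equation: r² - 224r + 12544 = 0, i.e. (r - 112)² = 0.
Repeated root r = 112; include an x factor for the second linearly independent solution.
General solution: y = (C₁ + C₂x)e^(112x).


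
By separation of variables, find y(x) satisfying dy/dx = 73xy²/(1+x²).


Separate: dy/y² = 73x/(1+x²) dx.
Integrate LHS: ∫ dy/y² = -1/y.
Integrate RHS via u = 1+x²: (73/2)ln(1+x²) + C.
Result: -1/y = (73/2)ln(1+x²) + C.


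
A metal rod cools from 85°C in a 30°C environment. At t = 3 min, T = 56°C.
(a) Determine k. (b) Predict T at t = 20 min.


Newton's law: T(t) = T_a + (T₀ - T_a)e^(-kt).
(a) Use T(3) = 56: (56 - 30)/(85 - 30) = e^(-k·3), so k = -ln(0.473)/3 ≈ 0.2497.
(b) Apply k to t = 20: T(20) = 30 + (55)e^(-4.995) ≈ 30.4°C.


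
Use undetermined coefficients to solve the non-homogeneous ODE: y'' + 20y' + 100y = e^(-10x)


Characteristic polynomial (r + 10)² = 0; repeated root r = -10.
y_h = (C₁ + C₂x)e^(-10x). Forcing matches the repeated root (resonance), so try y_p = Ax² e^(-10x).
Substitute and solve for A: 2A = 1, so A = 1/2.
General solution: y = (C₁ + C₂x + (1/2)x²)e^(-10x).


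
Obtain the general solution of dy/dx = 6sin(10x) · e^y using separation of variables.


Separate: e^(-y) dy = 6sin(10x) dx.
Integrate: -e^(-y) = -(3/5)cos(10x) + C₀.
Rearrange: e^(-y) = (3/5)cos(10x) + C.


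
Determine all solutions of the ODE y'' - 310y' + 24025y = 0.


Characteristic equation: r² - 310r + 24025 = 0, i.e. (r - 155)² = 0.
Repeated root r = 155; include an x factor for the second linearly independent solution.
General solution: y = (C₁ + C₂x)e^(155x).


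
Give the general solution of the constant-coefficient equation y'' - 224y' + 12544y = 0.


Characteristic equation: r² - 224r + 12544 = 0, i.e. (r - 112)² = 0.
Repeated root r = 112; include an x factor for the second linearly independent solution.
General solution: y = (C₁ + C₂x)e^(112x).


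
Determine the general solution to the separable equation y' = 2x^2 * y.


Separate variables: dy/y = 2x^2 dx.
Integrate: ln|y| = (2/3)x^3 + C₀.
Exponentiate: y = Ce^((2/3)x^3).


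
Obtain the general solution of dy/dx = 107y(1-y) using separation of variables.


Separate: dy/[y(1-y)] = 107 dx.
Partial fractions: 1/[y(1-y)] = 1/y + 1/(1-y).
Integrate: ln|y/(1-y)| = 107x + C₀.
Solve for y: y = 1/(1 + Ce^(-107x)).


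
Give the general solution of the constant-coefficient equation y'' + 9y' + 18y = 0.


Characteristic equation: r² + 9r + 18 = 0.
Factor: (r + 3)(r + 6) = 0 ⇒ r = -3, -6 (distinct real).
General solution: y = C₁e^(-3x) + C₂e^(-6x).


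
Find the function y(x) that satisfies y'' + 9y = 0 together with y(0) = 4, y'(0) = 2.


Characteristic roots of r² + 9 = 0 are ±3i, so y = C₁cos(3x) + C₂sin(3x).
Apply y(0) = 4: C₁ = 4. Differentiate and apply y'(0) = 2: 3·C₂ = 2, so C₂ = 2/3.
Particular solution: y = 4cos(3x) + (2/3)sin(3x).


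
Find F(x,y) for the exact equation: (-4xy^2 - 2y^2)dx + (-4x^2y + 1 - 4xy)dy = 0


Check exactness: ∂M/∂y = -8xy - 4y and ∂N/∂x = -8xy - 4y; equal, so the equation is exact.
Integrate M with respect to x (treating y as constant): ∫M dx = -2x^2y^2 - 2xy^2 + h(y).
Differentiate w.r.t. y and set equal to N: the x-dependent terms already match, leaving h'(y) = 1. Integrate: h(y) = y.
So F(x,y) = -2x^2y^2 + y - 2xy^2.
General solution: -2x^2y^2 + y - 2xy^2 = C.


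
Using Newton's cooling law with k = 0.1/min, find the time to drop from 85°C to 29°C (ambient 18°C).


From T(t) = T_a + (T₀ - T_a)e^(-kt), set T(t) = 29:
(29 - 18) / (85 - 18) = e^(-0.1t), so t = -ln(0.164)/0.1 ≈ 18.1 minutes.


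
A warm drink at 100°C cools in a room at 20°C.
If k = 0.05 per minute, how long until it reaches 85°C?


From T(t) = T_a + (T₀ - T_a)e^(-kt), set T(t) = 85:
(85 - 20) / (100 - 20) = e^(-0.05t), so t = -ln(0.812)/0.05 ≈ 4.2 minutes.


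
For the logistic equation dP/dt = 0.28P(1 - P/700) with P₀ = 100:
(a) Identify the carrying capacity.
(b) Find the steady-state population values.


Logistic ODE dP/dt = 0.28P(1 - P/700) has equilibria where dP/dt = 0, i.e. P = 0 or P = 700.
The coefficient (1 - P/K) = 0 when P = K, identifying K = 700 as the carrying capacity.
(a) K = 700; (b) equilibria P = 0 and P = 700.


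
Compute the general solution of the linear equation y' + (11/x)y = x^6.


P(x) = 11/x ⇒ μ = x^11.
(x^11 y)' = x^17 ⇒ x^11 y = x^18/(18) + C.
Solve for y: y = (1/18)x^7 + C/x^11.


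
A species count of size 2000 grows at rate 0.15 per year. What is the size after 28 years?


The ODE dP/dt = 0.15P has solution P(t) = P(0)e^(0.15t).
Substitute P(0) = 2000 and t = 28: P(28) = 2000 e^(4.20) ≈ 133373.


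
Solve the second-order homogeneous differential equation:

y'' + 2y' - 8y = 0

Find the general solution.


Characteristic equation: r² + 2r - 8 = 0.
Factor: (r + 4)(r - 2) = 0 ⇒ r = -4, 2 (distinct real).
General solution: y = C₁e^(-4x) + C₂e^(2x).


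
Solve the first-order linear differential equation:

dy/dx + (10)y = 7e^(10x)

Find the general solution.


P(x) = 10 ⇒ μ = e^(10x).
(μ y)' = 7e^(20x) ⇒ μ y = (7/20)e^(20x) + C.
Divide by μ: y = (7/20)e^(10x) + Ce^(-10x).


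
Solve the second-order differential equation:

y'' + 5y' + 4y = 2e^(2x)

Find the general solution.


Characteristic roots of r² + 5r + 4 = 0 are -1, -4.
y_h = C₁e^(-x) + C₂e^(-4x).
Forcing exponent 2 is not a characteristic root; try y_p = Ae^(2x).
Substitute: A·(4 + (5)·2 + (4)) = A·18 = 2, so A = 1/9.
General solution: y = C₁e^(-x) + C₂e^(-4x) + (1/9)e^(2x).


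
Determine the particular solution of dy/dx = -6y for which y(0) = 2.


General solution of y' = -6y is y = Ce^(-6x).
Apply y(0) = 2: C = 2.
Particular solution: y = 2e^(-6x).


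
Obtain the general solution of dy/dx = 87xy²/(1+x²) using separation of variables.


Separate: dy/y² = 87x/(1+x²) dx.
Integrate LHS: ∫ dy/y² = -1/y.
Integrate RHS via u = 1+x²: (87/2)ln(1+x²) + C.
Result: -1/y = (87/2)ln(1+x²) + C.


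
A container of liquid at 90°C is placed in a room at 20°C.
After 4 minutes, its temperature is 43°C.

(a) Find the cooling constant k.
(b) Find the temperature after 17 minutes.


Newton's law: T(t) = T_a + (T₀ - T_a)e^(-kt).
(a) Use T(4) = 43: (43 - 20)/(90 - 20) = e^(-k·4), so k = -ln(0.329)/4 ≈ 0.2783.
(b) Apply k to t = 17: T(17) = 20 + (70)e^(-4.730) ≈ 20.6°C.


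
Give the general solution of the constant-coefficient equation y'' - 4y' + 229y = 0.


Characteristic equation: r² - 4r + 229 = 0.
Discriminant is negative; roots r = 2 ± 15i (complex conjugate pair).
General solution uses e^(α x)(C₁ cos(β x) + C₂ sin(β x)): y = e^(2x)(C₁cos(15x) + C₂sin(15x)).


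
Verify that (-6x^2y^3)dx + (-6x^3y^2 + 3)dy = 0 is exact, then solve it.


Check exactness: ∂M/∂y = -18x^2y^2 and ∂N/∂x = -18x^2y^2; equal, so the equation is exact.
Integrate M with respect to x (treating y as constant): ∫M dx = -2x^3y^3 + h(y).
Differentiate w.r.t. y and set equal to N: the x-dependent terms already match, leaving h'(y) = 3. Integrate: h(y) = 3y.
So F(x,y) = -2x^3y^3 + 3y.
General solution: -2x^3y^3 + 3y = C.


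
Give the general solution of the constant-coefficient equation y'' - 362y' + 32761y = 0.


Characteristic equation: r² - 362r + 32761 = 0, i.e. (r - 181)² = 0.
Repeated root r = 181; include an x factor for the second linearly independent solution.
General solution: y = (C₁ + C₂x)e^(181x).


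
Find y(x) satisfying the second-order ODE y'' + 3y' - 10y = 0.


Characteristic equation: r² + 3r - 10 = 0.
Factor: (r - 2)(r + 5) = 0 ⇒ r = 2, -5 (distinct real).
General solution: y = C₁e^(2x) + C₂e^(-5x).


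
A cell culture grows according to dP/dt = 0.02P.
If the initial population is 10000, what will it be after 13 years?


The ODE dP/dt = 0.02P has solution P(t) = P(0)e^(0.02t).
Substitute P(0) = 10000 and t = 13: P(13) = 10000 e^(0.26) ≈ 12969.


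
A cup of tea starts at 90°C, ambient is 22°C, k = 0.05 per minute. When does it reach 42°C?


From T(t) = T_a + (T₀ - T_a)e^(-kt), set T(t) = 42:
(42 - 22) / (90 - 22) = e^(-0.05t), so t = -ln(0.294)/0.05 ≈ 24.5 minutes.


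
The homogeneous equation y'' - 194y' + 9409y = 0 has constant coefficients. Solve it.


Characteristic equation: r² - 194r + 9409 = 0, i.e. (r - 97)² = 0.
Repeated root r = 97; include an x factor for the second linearly independent solution.
General solution: y = (C₁ + C₂x)e^(97x).


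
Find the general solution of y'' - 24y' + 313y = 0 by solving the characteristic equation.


Characteristic equation: r² - 24r + 313 = 0.
Discriminant is negative; roots r = 12 ± 13i (complex conjugate pair).
General solution uses e^(α x)(C₁ cos(β x) + C₂ sin(β x)): y = e^(12x)(C₁cos(13x) + C₂sin(13x)).


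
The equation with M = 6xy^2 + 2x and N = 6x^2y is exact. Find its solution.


Check exactness: ∂M/∂y = 12xy and ∂N/∂x = 12xy; equal, so the equation is exact.
Integrate M with respect to x (treating y as constant): ∫M dx = 3x^2y^2 + x^2 + h(y).
Differentiate w.r.t. y and set equal to N: all terms match, so h'(y) = 0 and h is a constant absorbed into C.
General solution: 3x^2y^2 + x^2 = C.


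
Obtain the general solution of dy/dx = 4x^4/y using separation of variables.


Separate variables: y dy = 4x^4 dx.
Integrate both sides: y²/2 = (4/5)x^5 + C₀.
Multiply by 2: y² = (8/5)x^5 + C.


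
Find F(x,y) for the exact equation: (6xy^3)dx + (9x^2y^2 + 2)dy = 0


Check exactness: ∂M/∂y = 18xy^2 and ∂N/∂x = 18xy^2; equal, so the equation is exact.
Integrate M with respect to x (treating y as constant): ∫M dx = 3x^2y^3 + h(y).
Differentiate w.r.t. y and set equal to N: the x-dependent terms already match, leaving h'(y) = 2. Integrate: h(y) = 2y.
So F(x,y) = 3x^2y^3 + 2y.
General solution: 3x^2y^3 + 2y = C.


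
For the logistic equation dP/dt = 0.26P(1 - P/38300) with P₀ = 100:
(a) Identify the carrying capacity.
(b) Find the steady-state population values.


Logistic ODE dP/dt = 0.26P(1 - P/38300) has equilibria where dP/dt = 0, i.e. P = 0 or P = 38300.
The coefficient (1 - P/K) = 0 when P = K, identifying K = 38300 as the carrying capacity.
(a) K = 38300; (b) equilibria P = 0 and P = 38300.


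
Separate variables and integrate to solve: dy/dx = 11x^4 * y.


Separate variables: dy/y = 11x^4 dx.
Integrate: ln|y| = (11/5)x^5 + C₀.
Exponentiate: y = Ce^((11/5)x^5).


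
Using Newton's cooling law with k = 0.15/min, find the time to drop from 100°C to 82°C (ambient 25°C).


From T(t) = T_a + (T₀ - T_a)e^(-kt), set T(t) = 82:
(82 - 25) / (100 - 25) = e^(-0.15t), so t = -ln(0.760)/0.15 ≈ 1.8 minutes.


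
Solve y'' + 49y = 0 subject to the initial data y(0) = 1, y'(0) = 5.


Characteristic roots of r² + 49 = 0 are ±7i, so y = C₁cos(7x) + C₂sin(7x).
Apply y(0) = 1: C₁ = 1. Differentiate and apply y'(0) = 5: 7·C₂ = 5, so C₂ = 5/7.
Particular solution: y = cos(7x) + (5/7)sin(7x).


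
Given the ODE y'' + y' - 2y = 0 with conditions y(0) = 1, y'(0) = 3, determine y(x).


Characteristic roots of r² + r - 2 = 0 are 1, -2.
General solution y = c₁ e^(x) + c₂ e^(-2x).
Apply y(0) = 1: c₁ + c₂ = 1. Apply y'(0) = 3: 1 c₁ - 2 c₂ = 3.
Solve: c₁ = 5/3, c₂ = -2/3.
Particular solution: y = (5/3)e^(x) - (2/3)e^(-2x).


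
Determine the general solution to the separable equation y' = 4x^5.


Integrate both sides with respect to x: y = ∫ 4x^5 dx = (2/3)x^6 + C.


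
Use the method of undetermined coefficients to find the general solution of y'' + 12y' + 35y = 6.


Characteristic roots of r² + 12r + 35 = 0 are -5, -7.
y_h = C₁e^(-5x) + C₂e^(-7x).
Constant forcing; try y_p = A. Then 35A = 6 ⇒ A = 6/35.
General solution: y = C₁e^(-5x) + C₂e^(-7x) + 6/35.


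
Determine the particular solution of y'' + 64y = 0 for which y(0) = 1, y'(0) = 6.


Characteristic roots of r² + 64 = 0 are ±8i, so y = C₁cos(8x) + C₂sin(8x).
Apply y(0) = 1: C₁ = 1. Differentiate and apply y'(0) = 6: 8·C₂ = 6, so C₂ = 3/4.
Particular solution: y = cos(8x) + (3/4)sin(8x).


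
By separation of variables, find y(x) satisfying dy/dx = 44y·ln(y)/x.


Separate: dy/[y ln(y)] = 44 dx/x.
Substitute u = ln(y): du/u = 44 dx/x.
Integrate: ln|ln(y)| = 44ln|x| + C₀, hence ln(y) = C·x^44.


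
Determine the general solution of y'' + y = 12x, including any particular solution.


Homogeneous: r² + 1 = 0 ⇒ r = ±1i, y_h = C₁cos(x) + C₂sin(x).
Polynomial forcing; try y_p = Ax + B. Then y_p'' + 1 y_p = 1(Ax + B) = 12x, so B = 0 and A = 12.
General solution: y = C₁cos(x) + C₂sin(x) + 12x.


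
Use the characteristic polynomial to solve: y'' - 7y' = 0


Characteristic equation: r² - 7r = 0.
Factor: (r - 7)(r - 0) = 0 ⇒ r = 7, 0 (distinct real).
General solution: y = C₁e^(7x) + C₂.


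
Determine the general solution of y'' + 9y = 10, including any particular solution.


Homogeneous part: r² + 9 = 0 ⇒ r = ±3i, so y_h = C₁cos(3x) + C₂sin(3x).
Try constant y_p = A; plug in: 9A = 10 ⇒ A = 10/9.
General solution: y = C₁cos(3x) + C₂sin(3x) + 10/9.


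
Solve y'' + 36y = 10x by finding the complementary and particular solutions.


Homogeneous: r² + 36 = 0 ⇒ r = ±6i, y_h = C₁cos(6x) + C₂sin(6x).
Polynomial forcing; try y_p = Ax + B. Then y_p'' + 36 y_p = 36(Ax + B) = 10x, so B = 0 and A = 5/18.
General solution: y = C₁cos(6x) + C₂sin(6x) + (5/18)x.


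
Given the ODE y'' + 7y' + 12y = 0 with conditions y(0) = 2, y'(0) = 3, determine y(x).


Characteristic roots of r² + 7r + 12 = 0 are -3, -4.
General solution y = c₁ e^(-3x) + c₂ e^(-4x).
Apply y(0) = 2: c₁ + c₂ = 2. Apply y'(0) = 3: -3 c₁ - 4 c₂ = 3.
Solve: c₁ = 11, c₂ = -9.
Particular solution: y = 11e^(-3x) - 9e^(-4x).


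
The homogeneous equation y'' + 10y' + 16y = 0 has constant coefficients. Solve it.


Characteristic equation: r² + 10r + 16 = 0.
Factor: (r + 8)(r + 2) = 0 ⇒ r = -8, -2 (distinct real).
General solution: y = C₁e^(-8x) + C₂e^(-2x).


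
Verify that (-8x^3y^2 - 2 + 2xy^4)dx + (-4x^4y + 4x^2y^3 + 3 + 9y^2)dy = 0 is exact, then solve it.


Check exactness: ∂M/∂y = -16x^3y + 8xy^3 and ∂N/∂x = -16x^3y + 8xy^3; equal, so the equation is exact.
Integrate M with respect to x (treating y as constant): ∫M dx = -2x^4y^2 - 2x + x^2y^4 + h(y).
Differentiate w.r.t. y and set equal to N: the x-dependent terms already match, leaving h'(y) = 3 + 9y^2. Integrate: h(y) = 3y + 3y^3.
So F(x,y) = -2x^4y^2 - 2x + x^2y^4 + 3y + 3y^3.
General solution: -2x^4y^2 - 2x + x^2y^4 + 3y + 3y^3 = C.


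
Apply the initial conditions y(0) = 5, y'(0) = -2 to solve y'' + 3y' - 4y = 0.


Characteristic roots of r² + 3r - 4 = 0 are -4, 1.
General solution y = c₁ e^(-4x) + c₂ e^(x).
Apply y(0) = 5: c₁ + c₂ = 5. Apply y'(0) = -2: -4 c₁ + 1 c₂ = -2.
Solve: c₁ = 7/5, c₂ = 18/5.
Particular solution: y = (7/5)e^(-4x) + (18/5)e^(x).


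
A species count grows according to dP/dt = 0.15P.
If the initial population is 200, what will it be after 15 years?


The ODE dP/dt = 0.15P has solution P(t) = P(0)e^(0.15t).
Substitute P(0) = 200 and t = 15: P(15) = 200 e^(2.25) ≈ 1898.


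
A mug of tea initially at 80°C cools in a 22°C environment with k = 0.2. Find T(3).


Newton's law: dT/dt = -k(T - T_a) has solution T(t) = T_a + (T₀ - T_a)e^(-kt).
Plug in T_a = 22, T₀ = 80, k = 0.2, t = 3: T(3) = 22 + (58)e^(-0.60) ≈ 53.8°C.


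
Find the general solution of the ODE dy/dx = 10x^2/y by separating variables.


Separate variables: y dy = 10x^2 dx.
Integrate both sides: y²/2 = (10/3)x^3 + C₀.
Multiply by 2: y² = (20/3)x^3 + C.


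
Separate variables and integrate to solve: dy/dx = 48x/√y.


Separate: √y dy = 48x dx.
Integrate: (2/3)y^(3/2) = 24x² + C.


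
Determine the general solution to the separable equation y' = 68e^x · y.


Separate variables: dy/y = 68e^x dx.
Integrate: ln|y| = 68e^x + C₀.
Exponentiate: y = Ce^(68e^x).


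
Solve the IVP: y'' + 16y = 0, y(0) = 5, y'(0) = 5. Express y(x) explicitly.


Characteristic roots of r² + 16 = 0 are ±4i, so y = C₁cos(4x) + C₂sin(4x).
Apply y(0) = 5: C₁ = 5. Differentiate and apply y'(0) = 5: 4·C₂ = 5, so C₂ = 5/4.
Particular solution: y = 5cos(4x) + (5/4)sin(4x).


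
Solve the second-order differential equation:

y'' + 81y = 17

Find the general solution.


Homogeneous part: r² + 81 = 0 ⇒ r = ±9i, so y_h = C₁cos(9x) + C₂sin(9x).
Try constant y_p = A; plug in: 81A = 17 ⇒ A = 17/81.
General solution: y = C₁cos(9x) + C₂sin(9x) + 17/81.


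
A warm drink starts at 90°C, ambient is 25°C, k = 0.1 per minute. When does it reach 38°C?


From T(t) = T_a + (T₀ - T_a)e^(-kt), set T(t) = 38:
(38 - 25) / (90 - 25) = e^(-0.1t), so t = -ln(0.200)/0.1 ≈ 16.1 minutes.


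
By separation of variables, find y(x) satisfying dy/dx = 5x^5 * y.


Separate variables: dy/y = 5x^5 dx.
Integrate: ln|y| = (5/6)x^6 + C₀.
Exponentiate: y = Ce^((5/6)x^6).


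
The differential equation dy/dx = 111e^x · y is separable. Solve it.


Separate variables: dy/y = 111e^x dx.
Integrate: ln|y| = 111e^x + C₀.
Exponentiate: y = Ce^(111e^x).


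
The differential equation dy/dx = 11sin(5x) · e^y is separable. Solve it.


Separate: e^(-y) dy = 11sin(5x) dx.
Integrate: -e^(-y) = -(11/5)cos(5x) + C₀.
Rearrange: e^(-y) = (11/5)cos(5x) + C.


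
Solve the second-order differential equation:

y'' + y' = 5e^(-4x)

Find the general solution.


Characteristic roots of r² + r = 0 are 0, -1.
y_h = C₁ + C₂e^(-x).
Forcing exponent -4 is not a characteristic root; try y_p = Ae^(-4x).
Substitute: A·(16 + (1)·-4 + (0)) = A·12 = 5, so A = 5/12.
General solution: y = C₁ + C₂e^(-x) + (5/12)e^(-4x).


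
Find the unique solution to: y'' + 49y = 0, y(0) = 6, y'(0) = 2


Characteristic roots of r² + 49 = 0 are ±7i, so y = C₁cos(7x) + C₂sin(7x).
Apply y(0) = 6: C₁ = 6. Differentiate and apply y'(0) = 2: 7·C₂ = 2, so C₂ = 2/7.
Particular solution: y = 6cos(7x) + (2/7)sin(7x).


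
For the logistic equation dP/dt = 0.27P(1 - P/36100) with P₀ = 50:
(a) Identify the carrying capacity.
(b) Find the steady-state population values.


Logistic ODE dP/dt = 0.27P(1 - P/36100) has equilibria where dP/dt = 0, i.e. P = 0 or P = 36100.
The coefficient (1 - P/K) = 0 when P = K, identifying K = 36100 as the carrying capacity.
(a) K = 36100; (b) equilibria P = 0 and P = 36100.


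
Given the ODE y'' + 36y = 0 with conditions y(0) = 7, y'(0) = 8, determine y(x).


Characteristic roots of r² + 36 = 0 are ±6i, so y = C₁cos(6x) + C₂sin(6x).
Apply y(0) = 7: C₁ = 7. Differentiate and apply y'(0) = 8: 6·C₂ = 8, so C₂ = 4/3.
Particular solution: y = 7cos(6x) + (4/3)sin(6x).


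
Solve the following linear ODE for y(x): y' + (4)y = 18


P(x) = 4, Q(x) = 18; integrating factor μ = e^(4x).
(μ y)' = 18e^(4x) ⇒ μ y = (9/2)e^(4x) + C.
Divide by μ: y = 9/2 + Ce^(-4x).


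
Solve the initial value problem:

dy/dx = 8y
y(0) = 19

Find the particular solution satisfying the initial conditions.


General solution of y' = 8y is y = Ce^(8x).
Apply y(0) = 19: C = 19.
Particular solution: y = 19e^(8x).


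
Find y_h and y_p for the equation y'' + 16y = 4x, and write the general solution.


Homogeneous: r² + 16 = 0 ⇒ r = ±4i, y_h = C₁cos(4x) + C₂sin(4x).
Polynomial forcing; try y_p = Ax + B. Then y_p'' + 16 y_p = 16(Ax + B) = 4x, so B = 0 and A = 1/4.
General solution: y = C₁cos(4x) + C₂sin(4x) + (1/4)x.


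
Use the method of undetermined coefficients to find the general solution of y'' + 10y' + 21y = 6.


Characteristic roots of r² + 10r + 21 = 0 are -7, -3.
y_h = C₁e^(-7x) + C₂e^(-3x).
Constant forcing; try y_p = A. Then 21A = 6 ⇒ A = 2/7.
General solution: y = C₁e^(-7x) + C₂e^(-3x) + 2/7.


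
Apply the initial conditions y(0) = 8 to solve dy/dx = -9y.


General solution of y' = -9y is y = Ce^(-9x).
Apply y(0) = 8: C = 8.
Particular solution: y = 8e^(-9x).


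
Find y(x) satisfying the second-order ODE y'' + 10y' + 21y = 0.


Characteristic equation: r² + 10r + 21 = 0.
Factor: (r + 7)(r + 3) = 0 ⇒ r = -7, -3 (distinct real).
General solution: y = C₁e^(-7x) + C₂e^(-3x).


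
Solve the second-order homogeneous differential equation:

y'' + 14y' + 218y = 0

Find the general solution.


Characteristic equation: r² + 14r + 218 = 0.
Discriminant is negative; roots r = -7 ± 13i (complex conjugate pair).
General solution uses e^(α x)(C₁ cos(β x) + C₂ sin(β x)): y = e^(-7x)(C₁cos(13x) + C₂sin(13x)).


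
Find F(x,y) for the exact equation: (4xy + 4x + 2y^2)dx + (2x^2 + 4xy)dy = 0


Check exactness: ∂M/∂y = 4x + 4y and ∂N/∂x = 4x + 4y; equal, so the equation is exact.
Integrate M with respect to x (treating y as constant): ∫M dx = 2x^2y + 2x^2 + 2xy^2 + h(y).
Differentiate w.r.t. y and set equal to N: all terms match, so h'(y) = 0 and h is a constant absorbed into C.
General solution: 2x^2y + 2x^2 + 2xy^2 = C.


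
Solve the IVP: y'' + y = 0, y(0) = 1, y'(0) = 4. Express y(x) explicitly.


Characteristic roots of r² + 1 = 0 are ±1i, so y = C₁cos(x) + C₂sin(x).
Apply y(0) = 1: C₁ = 1. Differentiate and apply y'(0) = 4: 1·C₂ = 4, so C₂ = 4.
Particular solution: y = cos(x) + 4sin(x).


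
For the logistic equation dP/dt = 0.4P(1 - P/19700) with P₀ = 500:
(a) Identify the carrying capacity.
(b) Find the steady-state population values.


Logistic ODE dP/dt = 0.4P(1 - P/19700) has equilibria where dP/dt = 0, i.e. P = 0 or P = 19700.
The coefficient (1 - P/K) = 0 when P = K, identifying K = 19700 as the carrying capacity.
(a) K = 19700; (b) equilibria P = 0 and P = 19700.


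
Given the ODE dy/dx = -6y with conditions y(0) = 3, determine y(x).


General solution of y' = -6y is y = Ce^(-6x).
Apply y(0) = 3: C = 3.
Particular solution: y = 3e^(-6x).


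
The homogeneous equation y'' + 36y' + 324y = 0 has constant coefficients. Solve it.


Characteristic equation: r² + 36r + 324 = 0, i.e. (r + 18)² = 0.
Repeated root r = -18; include an x factor for the second linearly independent solution.
General solution: y = (C₁ + C₂x)e^(-18x).
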